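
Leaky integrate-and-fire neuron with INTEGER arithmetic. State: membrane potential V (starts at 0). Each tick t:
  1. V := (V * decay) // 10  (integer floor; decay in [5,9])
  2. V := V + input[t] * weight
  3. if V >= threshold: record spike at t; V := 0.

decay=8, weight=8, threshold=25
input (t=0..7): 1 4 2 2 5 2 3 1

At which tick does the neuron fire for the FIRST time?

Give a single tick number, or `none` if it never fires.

t=0: input=1 -> V=8
t=1: input=4 -> V=0 FIRE
t=2: input=2 -> V=16
t=3: input=2 -> V=0 FIRE
t=4: input=5 -> V=0 FIRE
t=5: input=2 -> V=16
t=6: input=3 -> V=0 FIRE
t=7: input=1 -> V=8

Answer: 1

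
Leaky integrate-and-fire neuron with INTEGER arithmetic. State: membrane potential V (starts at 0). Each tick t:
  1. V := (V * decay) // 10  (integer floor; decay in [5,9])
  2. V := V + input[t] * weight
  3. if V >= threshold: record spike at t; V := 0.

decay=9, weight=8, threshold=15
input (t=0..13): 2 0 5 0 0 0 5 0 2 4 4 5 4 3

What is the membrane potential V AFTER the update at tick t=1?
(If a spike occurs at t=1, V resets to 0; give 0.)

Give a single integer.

Answer: 0

Derivation:
t=0: input=2 -> V=0 FIRE
t=1: input=0 -> V=0
t=2: input=5 -> V=0 FIRE
t=3: input=0 -> V=0
t=4: input=0 -> V=0
t=5: input=0 -> V=0
t=6: input=5 -> V=0 FIRE
t=7: input=0 -> V=0
t=8: input=2 -> V=0 FIRE
t=9: input=4 -> V=0 FIRE
t=10: input=4 -> V=0 FIRE
t=11: input=5 -> V=0 FIRE
t=12: input=4 -> V=0 FIRE
t=13: input=3 -> V=0 FIRE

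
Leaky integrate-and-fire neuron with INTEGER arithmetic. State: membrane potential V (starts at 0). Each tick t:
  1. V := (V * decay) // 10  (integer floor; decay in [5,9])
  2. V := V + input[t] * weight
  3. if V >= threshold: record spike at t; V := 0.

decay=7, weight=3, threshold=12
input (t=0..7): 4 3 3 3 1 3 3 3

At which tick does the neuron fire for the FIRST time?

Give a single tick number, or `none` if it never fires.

Answer: 0

Derivation:
t=0: input=4 -> V=0 FIRE
t=1: input=3 -> V=9
t=2: input=3 -> V=0 FIRE
t=3: input=3 -> V=9
t=4: input=1 -> V=9
t=5: input=3 -> V=0 FIRE
t=6: input=3 -> V=9
t=7: input=3 -> V=0 FIRE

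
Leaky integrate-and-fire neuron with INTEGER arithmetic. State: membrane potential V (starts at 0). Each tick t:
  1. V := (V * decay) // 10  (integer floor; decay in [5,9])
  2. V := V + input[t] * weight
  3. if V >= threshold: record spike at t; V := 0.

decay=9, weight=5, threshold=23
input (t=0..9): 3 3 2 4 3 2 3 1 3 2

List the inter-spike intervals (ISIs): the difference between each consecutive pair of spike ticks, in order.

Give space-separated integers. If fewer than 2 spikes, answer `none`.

t=0: input=3 -> V=15
t=1: input=3 -> V=0 FIRE
t=2: input=2 -> V=10
t=3: input=4 -> V=0 FIRE
t=4: input=3 -> V=15
t=5: input=2 -> V=0 FIRE
t=6: input=3 -> V=15
t=7: input=1 -> V=18
t=8: input=3 -> V=0 FIRE
t=9: input=2 -> V=10

Answer: 2 2 3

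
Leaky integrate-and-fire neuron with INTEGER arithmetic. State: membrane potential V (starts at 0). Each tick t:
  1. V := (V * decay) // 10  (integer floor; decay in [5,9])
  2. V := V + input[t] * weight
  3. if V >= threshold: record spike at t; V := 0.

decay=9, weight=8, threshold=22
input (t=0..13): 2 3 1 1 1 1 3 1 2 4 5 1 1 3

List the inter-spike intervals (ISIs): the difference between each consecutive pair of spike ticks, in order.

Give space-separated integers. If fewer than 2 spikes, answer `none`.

Answer: 4 1 2 1 1 3

Derivation:
t=0: input=2 -> V=16
t=1: input=3 -> V=0 FIRE
t=2: input=1 -> V=8
t=3: input=1 -> V=15
t=4: input=1 -> V=21
t=5: input=1 -> V=0 FIRE
t=6: input=3 -> V=0 FIRE
t=7: input=1 -> V=8
t=8: input=2 -> V=0 FIRE
t=9: input=4 -> V=0 FIRE
t=10: input=5 -> V=0 FIRE
t=11: input=1 -> V=8
t=12: input=1 -> V=15
t=13: input=3 -> V=0 FIRE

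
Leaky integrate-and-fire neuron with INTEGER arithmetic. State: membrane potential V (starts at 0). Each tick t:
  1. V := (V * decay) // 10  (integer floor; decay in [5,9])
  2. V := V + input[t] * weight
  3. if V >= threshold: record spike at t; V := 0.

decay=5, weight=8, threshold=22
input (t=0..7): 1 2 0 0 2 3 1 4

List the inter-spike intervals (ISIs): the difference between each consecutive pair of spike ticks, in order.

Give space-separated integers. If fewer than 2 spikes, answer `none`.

t=0: input=1 -> V=8
t=1: input=2 -> V=20
t=2: input=0 -> V=10
t=3: input=0 -> V=5
t=4: input=2 -> V=18
t=5: input=3 -> V=0 FIRE
t=6: input=1 -> V=8
t=7: input=4 -> V=0 FIRE

Answer: 2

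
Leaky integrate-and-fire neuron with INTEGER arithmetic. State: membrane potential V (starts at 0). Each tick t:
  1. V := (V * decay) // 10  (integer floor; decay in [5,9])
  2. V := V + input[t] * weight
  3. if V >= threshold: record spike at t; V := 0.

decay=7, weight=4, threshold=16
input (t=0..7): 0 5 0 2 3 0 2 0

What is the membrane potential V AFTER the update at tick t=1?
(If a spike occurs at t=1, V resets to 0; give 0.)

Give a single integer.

Answer: 0

Derivation:
t=0: input=0 -> V=0
t=1: input=5 -> V=0 FIRE
t=2: input=0 -> V=0
t=3: input=2 -> V=8
t=4: input=3 -> V=0 FIRE
t=5: input=0 -> V=0
t=6: input=2 -> V=8
t=7: input=0 -> V=5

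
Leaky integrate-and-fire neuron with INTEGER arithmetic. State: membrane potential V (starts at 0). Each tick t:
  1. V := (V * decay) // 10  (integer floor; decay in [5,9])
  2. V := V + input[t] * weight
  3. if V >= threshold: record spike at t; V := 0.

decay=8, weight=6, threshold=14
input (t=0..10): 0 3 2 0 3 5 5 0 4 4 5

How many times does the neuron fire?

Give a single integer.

t=0: input=0 -> V=0
t=1: input=3 -> V=0 FIRE
t=2: input=2 -> V=12
t=3: input=0 -> V=9
t=4: input=3 -> V=0 FIRE
t=5: input=5 -> V=0 FIRE
t=6: input=5 -> V=0 FIRE
t=7: input=0 -> V=0
t=8: input=4 -> V=0 FIRE
t=9: input=4 -> V=0 FIRE
t=10: input=5 -> V=0 FIRE

Answer: 7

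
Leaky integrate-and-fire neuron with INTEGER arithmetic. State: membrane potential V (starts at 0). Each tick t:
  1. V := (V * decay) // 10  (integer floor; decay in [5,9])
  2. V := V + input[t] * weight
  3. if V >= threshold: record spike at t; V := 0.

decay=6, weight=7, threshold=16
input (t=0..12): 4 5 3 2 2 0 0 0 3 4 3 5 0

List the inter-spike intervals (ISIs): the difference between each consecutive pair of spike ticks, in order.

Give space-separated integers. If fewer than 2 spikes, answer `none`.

Answer: 1 1 2 4 1 1 1

Derivation:
t=0: input=4 -> V=0 FIRE
t=1: input=5 -> V=0 FIRE
t=2: input=3 -> V=0 FIRE
t=3: input=2 -> V=14
t=4: input=2 -> V=0 FIRE
t=5: input=0 -> V=0
t=6: input=0 -> V=0
t=7: input=0 -> V=0
t=8: input=3 -> V=0 FIRE
t=9: input=4 -> V=0 FIRE
t=10: input=3 -> V=0 FIRE
t=11: input=5 -> V=0 FIRE
t=12: input=0 -> V=0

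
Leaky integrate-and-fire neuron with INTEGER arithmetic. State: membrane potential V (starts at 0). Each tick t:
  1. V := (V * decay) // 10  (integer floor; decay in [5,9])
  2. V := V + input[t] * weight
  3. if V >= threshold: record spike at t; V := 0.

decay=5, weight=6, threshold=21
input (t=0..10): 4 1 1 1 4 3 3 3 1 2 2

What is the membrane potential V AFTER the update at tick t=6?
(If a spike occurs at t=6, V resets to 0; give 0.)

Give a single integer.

t=0: input=4 -> V=0 FIRE
t=1: input=1 -> V=6
t=2: input=1 -> V=9
t=3: input=1 -> V=10
t=4: input=4 -> V=0 FIRE
t=5: input=3 -> V=18
t=6: input=3 -> V=0 FIRE
t=7: input=3 -> V=18
t=8: input=1 -> V=15
t=9: input=2 -> V=19
t=10: input=2 -> V=0 FIRE

Answer: 0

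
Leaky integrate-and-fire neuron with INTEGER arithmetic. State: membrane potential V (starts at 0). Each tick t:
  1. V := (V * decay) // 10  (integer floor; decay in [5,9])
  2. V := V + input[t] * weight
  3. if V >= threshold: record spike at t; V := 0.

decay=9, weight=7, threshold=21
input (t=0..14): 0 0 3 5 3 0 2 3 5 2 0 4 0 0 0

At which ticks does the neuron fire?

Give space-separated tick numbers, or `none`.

Answer: 2 3 4 7 8 11

Derivation:
t=0: input=0 -> V=0
t=1: input=0 -> V=0
t=2: input=3 -> V=0 FIRE
t=3: input=5 -> V=0 FIRE
t=4: input=3 -> V=0 FIRE
t=5: input=0 -> V=0
t=6: input=2 -> V=14
t=7: input=3 -> V=0 FIRE
t=8: input=5 -> V=0 FIRE
t=9: input=2 -> V=14
t=10: input=0 -> V=12
t=11: input=4 -> V=0 FIRE
t=12: input=0 -> V=0
t=13: input=0 -> V=0
t=14: input=0 -> V=0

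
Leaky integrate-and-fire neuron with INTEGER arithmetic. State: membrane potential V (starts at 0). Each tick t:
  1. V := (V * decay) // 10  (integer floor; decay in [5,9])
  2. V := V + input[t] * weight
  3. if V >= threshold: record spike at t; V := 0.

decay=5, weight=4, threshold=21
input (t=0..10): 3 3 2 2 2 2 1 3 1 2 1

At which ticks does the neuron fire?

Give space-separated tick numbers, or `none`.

Answer: none

Derivation:
t=0: input=3 -> V=12
t=1: input=3 -> V=18
t=2: input=2 -> V=17
t=3: input=2 -> V=16
t=4: input=2 -> V=16
t=5: input=2 -> V=16
t=6: input=1 -> V=12
t=7: input=3 -> V=18
t=8: input=1 -> V=13
t=9: input=2 -> V=14
t=10: input=1 -> V=11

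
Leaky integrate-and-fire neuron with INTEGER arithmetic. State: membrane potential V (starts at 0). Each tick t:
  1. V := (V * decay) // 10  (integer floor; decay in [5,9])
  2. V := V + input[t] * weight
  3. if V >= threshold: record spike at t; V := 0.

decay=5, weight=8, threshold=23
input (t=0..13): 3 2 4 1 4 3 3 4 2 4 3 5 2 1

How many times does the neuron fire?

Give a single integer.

t=0: input=3 -> V=0 FIRE
t=1: input=2 -> V=16
t=2: input=4 -> V=0 FIRE
t=3: input=1 -> V=8
t=4: input=4 -> V=0 FIRE
t=5: input=3 -> V=0 FIRE
t=6: input=3 -> V=0 FIRE
t=7: input=4 -> V=0 FIRE
t=8: input=2 -> V=16
t=9: input=4 -> V=0 FIRE
t=10: input=3 -> V=0 FIRE
t=11: input=5 -> V=0 FIRE
t=12: input=2 -> V=16
t=13: input=1 -> V=16

Answer: 9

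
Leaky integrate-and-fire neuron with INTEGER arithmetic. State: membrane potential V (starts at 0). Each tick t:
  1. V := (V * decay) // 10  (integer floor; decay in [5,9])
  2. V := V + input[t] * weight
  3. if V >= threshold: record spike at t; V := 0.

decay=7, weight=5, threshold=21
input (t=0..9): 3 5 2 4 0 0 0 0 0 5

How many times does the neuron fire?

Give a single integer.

Answer: 3

Derivation:
t=0: input=3 -> V=15
t=1: input=5 -> V=0 FIRE
t=2: input=2 -> V=10
t=3: input=4 -> V=0 FIRE
t=4: input=0 -> V=0
t=5: input=0 -> V=0
t=6: input=0 -> V=0
t=7: input=0 -> V=0
t=8: input=0 -> V=0
t=9: input=5 -> V=0 FIRE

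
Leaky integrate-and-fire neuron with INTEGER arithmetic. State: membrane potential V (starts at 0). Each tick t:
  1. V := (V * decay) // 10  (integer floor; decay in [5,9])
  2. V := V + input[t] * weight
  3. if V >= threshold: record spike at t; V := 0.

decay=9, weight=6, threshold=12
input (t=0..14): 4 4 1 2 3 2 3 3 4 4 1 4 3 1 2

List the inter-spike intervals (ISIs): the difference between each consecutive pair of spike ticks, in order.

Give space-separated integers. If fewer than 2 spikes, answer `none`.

t=0: input=4 -> V=0 FIRE
t=1: input=4 -> V=0 FIRE
t=2: input=1 -> V=6
t=3: input=2 -> V=0 FIRE
t=4: input=3 -> V=0 FIRE
t=5: input=2 -> V=0 FIRE
t=6: input=3 -> V=0 FIRE
t=7: input=3 -> V=0 FIRE
t=8: input=4 -> V=0 FIRE
t=9: input=4 -> V=0 FIRE
t=10: input=1 -> V=6
t=11: input=4 -> V=0 FIRE
t=12: input=3 -> V=0 FIRE
t=13: input=1 -> V=6
t=14: input=2 -> V=0 FIRE

Answer: 1 2 1 1 1 1 1 1 2 1 2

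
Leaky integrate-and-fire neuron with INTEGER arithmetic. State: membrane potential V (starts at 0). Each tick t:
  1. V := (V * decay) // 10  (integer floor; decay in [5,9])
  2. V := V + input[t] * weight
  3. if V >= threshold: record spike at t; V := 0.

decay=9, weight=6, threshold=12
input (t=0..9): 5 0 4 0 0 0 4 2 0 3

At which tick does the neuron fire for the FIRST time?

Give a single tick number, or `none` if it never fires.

t=0: input=5 -> V=0 FIRE
t=1: input=0 -> V=0
t=2: input=4 -> V=0 FIRE
t=3: input=0 -> V=0
t=4: input=0 -> V=0
t=5: input=0 -> V=0
t=6: input=4 -> V=0 FIRE
t=7: input=2 -> V=0 FIRE
t=8: input=0 -> V=0
t=9: input=3 -> V=0 FIRE

Answer: 0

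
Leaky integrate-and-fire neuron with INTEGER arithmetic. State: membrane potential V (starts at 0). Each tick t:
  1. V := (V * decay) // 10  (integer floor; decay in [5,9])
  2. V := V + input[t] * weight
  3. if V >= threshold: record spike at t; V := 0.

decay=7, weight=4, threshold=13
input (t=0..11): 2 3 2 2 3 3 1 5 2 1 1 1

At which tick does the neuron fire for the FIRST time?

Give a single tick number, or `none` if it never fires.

Answer: 1

Derivation:
t=0: input=2 -> V=8
t=1: input=3 -> V=0 FIRE
t=2: input=2 -> V=8
t=3: input=2 -> V=0 FIRE
t=4: input=3 -> V=12
t=5: input=3 -> V=0 FIRE
t=6: input=1 -> V=4
t=7: input=5 -> V=0 FIRE
t=8: input=2 -> V=8
t=9: input=1 -> V=9
t=10: input=1 -> V=10
t=11: input=1 -> V=11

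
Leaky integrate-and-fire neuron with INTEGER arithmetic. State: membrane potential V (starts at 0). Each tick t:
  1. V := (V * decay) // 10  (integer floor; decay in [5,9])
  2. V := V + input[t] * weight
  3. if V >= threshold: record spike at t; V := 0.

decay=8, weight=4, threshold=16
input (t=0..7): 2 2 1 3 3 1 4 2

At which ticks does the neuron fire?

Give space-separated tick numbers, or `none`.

Answer: 3 6

Derivation:
t=0: input=2 -> V=8
t=1: input=2 -> V=14
t=2: input=1 -> V=15
t=3: input=3 -> V=0 FIRE
t=4: input=3 -> V=12
t=5: input=1 -> V=13
t=6: input=4 -> V=0 FIRE
t=7: input=2 -> V=8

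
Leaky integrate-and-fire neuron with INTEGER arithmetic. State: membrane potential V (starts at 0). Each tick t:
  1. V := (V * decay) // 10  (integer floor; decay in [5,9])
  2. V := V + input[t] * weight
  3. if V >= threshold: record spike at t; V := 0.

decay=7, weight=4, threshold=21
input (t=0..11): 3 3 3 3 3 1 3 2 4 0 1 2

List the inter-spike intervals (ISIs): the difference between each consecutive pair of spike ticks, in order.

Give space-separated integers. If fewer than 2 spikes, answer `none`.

Answer: 4 2

Derivation:
t=0: input=3 -> V=12
t=1: input=3 -> V=20
t=2: input=3 -> V=0 FIRE
t=3: input=3 -> V=12
t=4: input=3 -> V=20
t=5: input=1 -> V=18
t=6: input=3 -> V=0 FIRE
t=7: input=2 -> V=8
t=8: input=4 -> V=0 FIRE
t=9: input=0 -> V=0
t=10: input=1 -> V=4
t=11: input=2 -> V=10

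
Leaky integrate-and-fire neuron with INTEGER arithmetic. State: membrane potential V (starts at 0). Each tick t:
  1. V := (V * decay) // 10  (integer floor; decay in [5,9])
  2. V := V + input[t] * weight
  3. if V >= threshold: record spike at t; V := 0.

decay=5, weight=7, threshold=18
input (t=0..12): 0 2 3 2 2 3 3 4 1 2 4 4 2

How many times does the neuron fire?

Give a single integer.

Answer: 7

Derivation:
t=0: input=0 -> V=0
t=1: input=2 -> V=14
t=2: input=3 -> V=0 FIRE
t=3: input=2 -> V=14
t=4: input=2 -> V=0 FIRE
t=5: input=3 -> V=0 FIRE
t=6: input=3 -> V=0 FIRE
t=7: input=4 -> V=0 FIRE
t=8: input=1 -> V=7
t=9: input=2 -> V=17
t=10: input=4 -> V=0 FIRE
t=11: input=4 -> V=0 FIRE
t=12: input=2 -> V=14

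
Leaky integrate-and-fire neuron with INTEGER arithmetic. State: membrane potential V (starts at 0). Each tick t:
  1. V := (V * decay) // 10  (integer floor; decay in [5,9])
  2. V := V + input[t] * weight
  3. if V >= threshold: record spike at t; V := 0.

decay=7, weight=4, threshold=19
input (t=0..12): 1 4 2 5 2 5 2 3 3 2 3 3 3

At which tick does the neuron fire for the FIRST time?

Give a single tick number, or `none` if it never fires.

Answer: 2

Derivation:
t=0: input=1 -> V=4
t=1: input=4 -> V=18
t=2: input=2 -> V=0 FIRE
t=3: input=5 -> V=0 FIRE
t=4: input=2 -> V=8
t=5: input=5 -> V=0 FIRE
t=6: input=2 -> V=8
t=7: input=3 -> V=17
t=8: input=3 -> V=0 FIRE
t=9: input=2 -> V=8
t=10: input=3 -> V=17
t=11: input=3 -> V=0 FIRE
t=12: input=3 -> V=12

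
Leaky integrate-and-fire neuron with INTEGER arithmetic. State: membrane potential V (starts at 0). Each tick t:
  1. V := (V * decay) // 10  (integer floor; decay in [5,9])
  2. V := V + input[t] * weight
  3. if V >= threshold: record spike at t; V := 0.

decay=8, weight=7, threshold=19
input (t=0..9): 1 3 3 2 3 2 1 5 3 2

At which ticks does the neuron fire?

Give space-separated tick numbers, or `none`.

Answer: 1 2 4 7 8

Derivation:
t=0: input=1 -> V=7
t=1: input=3 -> V=0 FIRE
t=2: input=3 -> V=0 FIRE
t=3: input=2 -> V=14
t=4: input=3 -> V=0 FIRE
t=5: input=2 -> V=14
t=6: input=1 -> V=18
t=7: input=5 -> V=0 FIRE
t=8: input=3 -> V=0 FIRE
t=9: input=2 -> V=14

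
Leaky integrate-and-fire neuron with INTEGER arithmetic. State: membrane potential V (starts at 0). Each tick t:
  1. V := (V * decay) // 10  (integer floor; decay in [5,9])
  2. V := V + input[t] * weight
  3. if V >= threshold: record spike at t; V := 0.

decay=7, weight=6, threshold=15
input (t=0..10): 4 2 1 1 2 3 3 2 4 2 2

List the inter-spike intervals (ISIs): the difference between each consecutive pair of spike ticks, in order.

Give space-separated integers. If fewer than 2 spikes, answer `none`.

Answer: 3 2 1 2 2

Derivation:
t=0: input=4 -> V=0 FIRE
t=1: input=2 -> V=12
t=2: input=1 -> V=14
t=3: input=1 -> V=0 FIRE
t=4: input=2 -> V=12
t=5: input=3 -> V=0 FIRE
t=6: input=3 -> V=0 FIRE
t=7: input=2 -> V=12
t=8: input=4 -> V=0 FIRE
t=9: input=2 -> V=12
t=10: input=2 -> V=0 FIRE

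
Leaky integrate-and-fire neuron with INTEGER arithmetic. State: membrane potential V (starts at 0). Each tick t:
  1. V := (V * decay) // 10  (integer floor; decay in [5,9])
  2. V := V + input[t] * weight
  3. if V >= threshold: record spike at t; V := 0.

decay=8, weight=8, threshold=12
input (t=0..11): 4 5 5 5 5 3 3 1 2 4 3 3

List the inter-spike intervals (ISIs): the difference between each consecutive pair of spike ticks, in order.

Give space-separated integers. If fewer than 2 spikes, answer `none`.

t=0: input=4 -> V=0 FIRE
t=1: input=5 -> V=0 FIRE
t=2: input=5 -> V=0 FIRE
t=3: input=5 -> V=0 FIRE
t=4: input=5 -> V=0 FIRE
t=5: input=3 -> V=0 FIRE
t=6: input=3 -> V=0 FIRE
t=7: input=1 -> V=8
t=8: input=2 -> V=0 FIRE
t=9: input=4 -> V=0 FIRE
t=10: input=3 -> V=0 FIRE
t=11: input=3 -> V=0 FIRE

Answer: 1 1 1 1 1 1 2 1 1 1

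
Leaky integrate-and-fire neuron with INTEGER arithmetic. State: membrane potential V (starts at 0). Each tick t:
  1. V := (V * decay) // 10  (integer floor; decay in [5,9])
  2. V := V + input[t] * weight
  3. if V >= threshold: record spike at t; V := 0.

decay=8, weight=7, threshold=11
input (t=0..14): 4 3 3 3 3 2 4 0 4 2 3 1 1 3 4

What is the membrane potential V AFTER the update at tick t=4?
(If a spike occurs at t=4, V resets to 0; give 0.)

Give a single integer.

t=0: input=4 -> V=0 FIRE
t=1: input=3 -> V=0 FIRE
t=2: input=3 -> V=0 FIRE
t=3: input=3 -> V=0 FIRE
t=4: input=3 -> V=0 FIRE
t=5: input=2 -> V=0 FIRE
t=6: input=4 -> V=0 FIRE
t=7: input=0 -> V=0
t=8: input=4 -> V=0 FIRE
t=9: input=2 -> V=0 FIRE
t=10: input=3 -> V=0 FIRE
t=11: input=1 -> V=7
t=12: input=1 -> V=0 FIRE
t=13: input=3 -> V=0 FIRE
t=14: input=4 -> V=0 FIRE

Answer: 0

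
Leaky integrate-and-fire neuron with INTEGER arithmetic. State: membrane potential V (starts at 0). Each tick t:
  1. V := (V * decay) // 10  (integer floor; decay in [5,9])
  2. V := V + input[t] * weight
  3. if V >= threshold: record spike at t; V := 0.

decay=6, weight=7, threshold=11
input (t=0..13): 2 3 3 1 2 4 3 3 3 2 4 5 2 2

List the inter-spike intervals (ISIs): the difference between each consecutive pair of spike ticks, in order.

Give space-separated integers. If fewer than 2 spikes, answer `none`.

t=0: input=2 -> V=0 FIRE
t=1: input=3 -> V=0 FIRE
t=2: input=3 -> V=0 FIRE
t=3: input=1 -> V=7
t=4: input=2 -> V=0 FIRE
t=5: input=4 -> V=0 FIRE
t=6: input=3 -> V=0 FIRE
t=7: input=3 -> V=0 FIRE
t=8: input=3 -> V=0 FIRE
t=9: input=2 -> V=0 FIRE
t=10: input=4 -> V=0 FIRE
t=11: input=5 -> V=0 FIRE
t=12: input=2 -> V=0 FIRE
t=13: input=2 -> V=0 FIRE

Answer: 1 1 2 1 1 1 1 1 1 1 1 1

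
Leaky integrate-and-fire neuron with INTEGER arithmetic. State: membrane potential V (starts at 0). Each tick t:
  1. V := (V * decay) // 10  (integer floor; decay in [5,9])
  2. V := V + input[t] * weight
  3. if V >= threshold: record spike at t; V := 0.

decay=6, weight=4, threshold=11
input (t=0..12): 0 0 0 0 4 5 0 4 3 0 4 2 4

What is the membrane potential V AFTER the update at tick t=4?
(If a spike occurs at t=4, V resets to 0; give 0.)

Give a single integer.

t=0: input=0 -> V=0
t=1: input=0 -> V=0
t=2: input=0 -> V=0
t=3: input=0 -> V=0
t=4: input=4 -> V=0 FIRE
t=5: input=5 -> V=0 FIRE
t=6: input=0 -> V=0
t=7: input=4 -> V=0 FIRE
t=8: input=3 -> V=0 FIRE
t=9: input=0 -> V=0
t=10: input=4 -> V=0 FIRE
t=11: input=2 -> V=8
t=12: input=4 -> V=0 FIRE

Answer: 0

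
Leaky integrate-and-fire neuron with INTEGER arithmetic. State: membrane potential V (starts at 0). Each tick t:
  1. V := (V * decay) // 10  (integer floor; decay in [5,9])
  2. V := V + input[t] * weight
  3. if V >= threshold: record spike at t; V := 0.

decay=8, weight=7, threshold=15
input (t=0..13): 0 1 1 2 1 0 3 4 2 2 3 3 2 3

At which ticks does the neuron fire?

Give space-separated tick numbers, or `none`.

t=0: input=0 -> V=0
t=1: input=1 -> V=7
t=2: input=1 -> V=12
t=3: input=2 -> V=0 FIRE
t=4: input=1 -> V=7
t=5: input=0 -> V=5
t=6: input=3 -> V=0 FIRE
t=7: input=4 -> V=0 FIRE
t=8: input=2 -> V=14
t=9: input=2 -> V=0 FIRE
t=10: input=3 -> V=0 FIRE
t=11: input=3 -> V=0 FIRE
t=12: input=2 -> V=14
t=13: input=3 -> V=0 FIRE

Answer: 3 6 7 9 10 11 13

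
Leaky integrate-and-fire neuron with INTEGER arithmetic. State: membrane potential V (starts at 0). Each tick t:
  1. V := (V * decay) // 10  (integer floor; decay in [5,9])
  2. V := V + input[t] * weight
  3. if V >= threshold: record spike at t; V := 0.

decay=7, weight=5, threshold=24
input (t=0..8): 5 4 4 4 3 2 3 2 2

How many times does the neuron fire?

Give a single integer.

Answer: 4

Derivation:
t=0: input=5 -> V=0 FIRE
t=1: input=4 -> V=20
t=2: input=4 -> V=0 FIRE
t=3: input=4 -> V=20
t=4: input=3 -> V=0 FIRE
t=5: input=2 -> V=10
t=6: input=3 -> V=22
t=7: input=2 -> V=0 FIRE
t=8: input=2 -> V=10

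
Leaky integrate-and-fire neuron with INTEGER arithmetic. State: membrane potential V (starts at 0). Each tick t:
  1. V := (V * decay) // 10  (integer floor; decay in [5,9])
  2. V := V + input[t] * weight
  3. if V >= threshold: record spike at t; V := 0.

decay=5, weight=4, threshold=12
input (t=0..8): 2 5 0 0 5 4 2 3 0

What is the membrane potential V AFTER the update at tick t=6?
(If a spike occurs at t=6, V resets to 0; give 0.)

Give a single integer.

Answer: 8

Derivation:
t=0: input=2 -> V=8
t=1: input=5 -> V=0 FIRE
t=2: input=0 -> V=0
t=3: input=0 -> V=0
t=4: input=5 -> V=0 FIRE
t=5: input=4 -> V=0 FIRE
t=6: input=2 -> V=8
t=7: input=3 -> V=0 FIRE
t=8: input=0 -> V=0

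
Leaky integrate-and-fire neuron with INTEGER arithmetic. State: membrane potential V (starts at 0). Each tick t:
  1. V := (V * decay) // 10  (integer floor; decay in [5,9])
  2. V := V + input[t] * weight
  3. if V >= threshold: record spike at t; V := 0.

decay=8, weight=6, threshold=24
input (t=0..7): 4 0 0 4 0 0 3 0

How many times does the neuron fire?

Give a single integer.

t=0: input=4 -> V=0 FIRE
t=1: input=0 -> V=0
t=2: input=0 -> V=0
t=3: input=4 -> V=0 FIRE
t=4: input=0 -> V=0
t=5: input=0 -> V=0
t=6: input=3 -> V=18
t=7: input=0 -> V=14

Answer: 2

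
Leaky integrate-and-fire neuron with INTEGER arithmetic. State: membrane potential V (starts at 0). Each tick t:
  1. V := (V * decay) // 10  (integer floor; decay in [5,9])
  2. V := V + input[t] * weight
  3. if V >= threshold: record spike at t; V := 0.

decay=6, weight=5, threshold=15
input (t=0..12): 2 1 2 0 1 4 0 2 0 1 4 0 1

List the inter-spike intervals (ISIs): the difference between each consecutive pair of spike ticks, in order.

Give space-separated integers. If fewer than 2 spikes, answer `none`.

t=0: input=2 -> V=10
t=1: input=1 -> V=11
t=2: input=2 -> V=0 FIRE
t=3: input=0 -> V=0
t=4: input=1 -> V=5
t=5: input=4 -> V=0 FIRE
t=6: input=0 -> V=0
t=7: input=2 -> V=10
t=8: input=0 -> V=6
t=9: input=1 -> V=8
t=10: input=4 -> V=0 FIRE
t=11: input=0 -> V=0
t=12: input=1 -> V=5

Answer: 3 5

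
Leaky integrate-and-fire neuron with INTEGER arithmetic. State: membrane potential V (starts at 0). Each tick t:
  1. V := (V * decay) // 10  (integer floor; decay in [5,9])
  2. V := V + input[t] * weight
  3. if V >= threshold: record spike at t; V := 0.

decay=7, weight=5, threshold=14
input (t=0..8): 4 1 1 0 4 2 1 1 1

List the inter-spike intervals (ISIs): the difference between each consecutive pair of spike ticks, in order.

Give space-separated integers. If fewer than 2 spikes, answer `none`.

Answer: 4 4

Derivation:
t=0: input=4 -> V=0 FIRE
t=1: input=1 -> V=5
t=2: input=1 -> V=8
t=3: input=0 -> V=5
t=4: input=4 -> V=0 FIRE
t=5: input=2 -> V=10
t=6: input=1 -> V=12
t=7: input=1 -> V=13
t=8: input=1 -> V=0 FIRE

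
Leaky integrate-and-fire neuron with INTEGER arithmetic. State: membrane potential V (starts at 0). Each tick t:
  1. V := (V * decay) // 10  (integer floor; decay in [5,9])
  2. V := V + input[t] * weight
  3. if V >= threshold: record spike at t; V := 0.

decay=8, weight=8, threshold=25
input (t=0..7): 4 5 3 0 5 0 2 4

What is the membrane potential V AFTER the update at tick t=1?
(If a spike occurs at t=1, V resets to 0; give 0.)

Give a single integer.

Answer: 0

Derivation:
t=0: input=4 -> V=0 FIRE
t=1: input=5 -> V=0 FIRE
t=2: input=3 -> V=24
t=3: input=0 -> V=19
t=4: input=5 -> V=0 FIRE
t=5: input=0 -> V=0
t=6: input=2 -> V=16
t=7: input=4 -> V=0 FIRE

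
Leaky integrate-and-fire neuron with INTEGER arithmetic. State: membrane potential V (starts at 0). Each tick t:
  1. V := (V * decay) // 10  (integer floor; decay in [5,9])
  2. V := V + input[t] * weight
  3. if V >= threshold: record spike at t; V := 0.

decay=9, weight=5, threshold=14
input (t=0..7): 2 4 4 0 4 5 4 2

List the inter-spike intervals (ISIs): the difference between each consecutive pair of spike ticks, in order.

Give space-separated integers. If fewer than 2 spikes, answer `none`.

t=0: input=2 -> V=10
t=1: input=4 -> V=0 FIRE
t=2: input=4 -> V=0 FIRE
t=3: input=0 -> V=0
t=4: input=4 -> V=0 FIRE
t=5: input=5 -> V=0 FIRE
t=6: input=4 -> V=0 FIRE
t=7: input=2 -> V=10

Answer: 1 2 1 1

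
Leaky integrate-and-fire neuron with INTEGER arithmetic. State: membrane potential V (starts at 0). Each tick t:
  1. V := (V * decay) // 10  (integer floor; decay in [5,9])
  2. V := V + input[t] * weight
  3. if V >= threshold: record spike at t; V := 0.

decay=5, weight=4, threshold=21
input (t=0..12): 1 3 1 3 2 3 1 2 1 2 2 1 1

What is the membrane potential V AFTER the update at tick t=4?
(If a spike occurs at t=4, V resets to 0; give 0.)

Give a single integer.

Answer: 16

Derivation:
t=0: input=1 -> V=4
t=1: input=3 -> V=14
t=2: input=1 -> V=11
t=3: input=3 -> V=17
t=4: input=2 -> V=16
t=5: input=3 -> V=20
t=6: input=1 -> V=14
t=7: input=2 -> V=15
t=8: input=1 -> V=11
t=9: input=2 -> V=13
t=10: input=2 -> V=14
t=11: input=1 -> V=11
t=12: input=1 -> V=9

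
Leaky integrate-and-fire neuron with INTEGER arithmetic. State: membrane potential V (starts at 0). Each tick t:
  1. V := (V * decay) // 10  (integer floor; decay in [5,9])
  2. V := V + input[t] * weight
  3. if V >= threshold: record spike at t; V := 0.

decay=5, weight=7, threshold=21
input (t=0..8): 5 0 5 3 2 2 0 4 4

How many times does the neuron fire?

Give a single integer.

t=0: input=5 -> V=0 FIRE
t=1: input=0 -> V=0
t=2: input=5 -> V=0 FIRE
t=3: input=3 -> V=0 FIRE
t=4: input=2 -> V=14
t=5: input=2 -> V=0 FIRE
t=6: input=0 -> V=0
t=7: input=4 -> V=0 FIRE
t=8: input=4 -> V=0 FIRE

Answer: 6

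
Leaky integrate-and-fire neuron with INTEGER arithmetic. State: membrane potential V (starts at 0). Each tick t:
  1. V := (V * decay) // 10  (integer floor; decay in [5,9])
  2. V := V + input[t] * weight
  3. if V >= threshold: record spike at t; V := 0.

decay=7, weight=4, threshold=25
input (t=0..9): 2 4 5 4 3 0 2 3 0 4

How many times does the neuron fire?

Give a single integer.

t=0: input=2 -> V=8
t=1: input=4 -> V=21
t=2: input=5 -> V=0 FIRE
t=3: input=4 -> V=16
t=4: input=3 -> V=23
t=5: input=0 -> V=16
t=6: input=2 -> V=19
t=7: input=3 -> V=0 FIRE
t=8: input=0 -> V=0
t=9: input=4 -> V=16

Answer: 2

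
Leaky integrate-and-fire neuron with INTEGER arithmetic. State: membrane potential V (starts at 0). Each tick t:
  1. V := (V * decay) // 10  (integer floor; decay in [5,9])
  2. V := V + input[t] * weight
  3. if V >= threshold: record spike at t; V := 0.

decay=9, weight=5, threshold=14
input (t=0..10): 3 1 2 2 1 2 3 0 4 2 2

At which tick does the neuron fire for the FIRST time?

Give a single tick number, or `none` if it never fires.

Answer: 0

Derivation:
t=0: input=3 -> V=0 FIRE
t=1: input=1 -> V=5
t=2: input=2 -> V=0 FIRE
t=3: input=2 -> V=10
t=4: input=1 -> V=0 FIRE
t=5: input=2 -> V=10
t=6: input=3 -> V=0 FIRE
t=7: input=0 -> V=0
t=8: input=4 -> V=0 FIRE
t=9: input=2 -> V=10
t=10: input=2 -> V=0 FIRE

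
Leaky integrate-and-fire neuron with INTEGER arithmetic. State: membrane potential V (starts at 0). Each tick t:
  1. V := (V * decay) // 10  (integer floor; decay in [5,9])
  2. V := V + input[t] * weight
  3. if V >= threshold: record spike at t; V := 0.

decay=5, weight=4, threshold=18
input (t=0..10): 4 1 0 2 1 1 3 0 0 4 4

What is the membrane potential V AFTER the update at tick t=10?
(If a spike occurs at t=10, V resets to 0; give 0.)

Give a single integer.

t=0: input=4 -> V=16
t=1: input=1 -> V=12
t=2: input=0 -> V=6
t=3: input=2 -> V=11
t=4: input=1 -> V=9
t=5: input=1 -> V=8
t=6: input=3 -> V=16
t=7: input=0 -> V=8
t=8: input=0 -> V=4
t=9: input=4 -> V=0 FIRE
t=10: input=4 -> V=16

Answer: 16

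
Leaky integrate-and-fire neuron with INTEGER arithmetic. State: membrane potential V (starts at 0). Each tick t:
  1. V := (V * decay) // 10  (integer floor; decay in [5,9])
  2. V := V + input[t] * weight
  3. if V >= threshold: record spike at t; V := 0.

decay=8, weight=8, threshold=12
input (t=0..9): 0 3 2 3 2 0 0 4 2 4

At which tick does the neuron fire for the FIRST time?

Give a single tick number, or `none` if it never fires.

t=0: input=0 -> V=0
t=1: input=3 -> V=0 FIRE
t=2: input=2 -> V=0 FIRE
t=3: input=3 -> V=0 FIRE
t=4: input=2 -> V=0 FIRE
t=5: input=0 -> V=0
t=6: input=0 -> V=0
t=7: input=4 -> V=0 FIRE
t=8: input=2 -> V=0 FIRE
t=9: input=4 -> V=0 FIRE

Answer: 1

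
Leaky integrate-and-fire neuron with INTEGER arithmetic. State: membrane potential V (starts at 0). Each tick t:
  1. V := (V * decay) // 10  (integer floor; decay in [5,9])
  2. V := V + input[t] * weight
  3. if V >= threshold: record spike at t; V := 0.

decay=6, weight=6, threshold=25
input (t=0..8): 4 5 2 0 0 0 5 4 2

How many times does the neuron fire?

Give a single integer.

Answer: 3

Derivation:
t=0: input=4 -> V=24
t=1: input=5 -> V=0 FIRE
t=2: input=2 -> V=12
t=3: input=0 -> V=7
t=4: input=0 -> V=4
t=5: input=0 -> V=2
t=6: input=5 -> V=0 FIRE
t=7: input=4 -> V=24
t=8: input=2 -> V=0 FIRE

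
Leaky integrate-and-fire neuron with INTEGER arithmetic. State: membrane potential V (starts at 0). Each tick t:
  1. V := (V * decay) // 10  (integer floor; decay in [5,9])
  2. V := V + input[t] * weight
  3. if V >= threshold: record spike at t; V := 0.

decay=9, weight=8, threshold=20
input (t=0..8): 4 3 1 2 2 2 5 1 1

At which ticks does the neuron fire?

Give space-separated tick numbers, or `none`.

t=0: input=4 -> V=0 FIRE
t=1: input=3 -> V=0 FIRE
t=2: input=1 -> V=8
t=3: input=2 -> V=0 FIRE
t=4: input=2 -> V=16
t=5: input=2 -> V=0 FIRE
t=6: input=5 -> V=0 FIRE
t=7: input=1 -> V=8
t=8: input=1 -> V=15

Answer: 0 1 3 5 6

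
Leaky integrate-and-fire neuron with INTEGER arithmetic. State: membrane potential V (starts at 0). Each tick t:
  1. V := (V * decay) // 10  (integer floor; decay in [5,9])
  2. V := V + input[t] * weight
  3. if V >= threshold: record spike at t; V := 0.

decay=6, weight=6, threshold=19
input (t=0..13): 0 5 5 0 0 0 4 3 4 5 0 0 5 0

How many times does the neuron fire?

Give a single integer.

t=0: input=0 -> V=0
t=1: input=5 -> V=0 FIRE
t=2: input=5 -> V=0 FIRE
t=3: input=0 -> V=0
t=4: input=0 -> V=0
t=5: input=0 -> V=0
t=6: input=4 -> V=0 FIRE
t=7: input=3 -> V=18
t=8: input=4 -> V=0 FIRE
t=9: input=5 -> V=0 FIRE
t=10: input=0 -> V=0
t=11: input=0 -> V=0
t=12: input=5 -> V=0 FIRE
t=13: input=0 -> V=0

Answer: 6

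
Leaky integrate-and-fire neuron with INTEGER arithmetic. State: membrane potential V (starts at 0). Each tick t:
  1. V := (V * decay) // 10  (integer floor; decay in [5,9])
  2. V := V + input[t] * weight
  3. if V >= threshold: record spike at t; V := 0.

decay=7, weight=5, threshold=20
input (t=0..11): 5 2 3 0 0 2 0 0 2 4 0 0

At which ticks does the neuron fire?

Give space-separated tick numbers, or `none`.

t=0: input=5 -> V=0 FIRE
t=1: input=2 -> V=10
t=2: input=3 -> V=0 FIRE
t=3: input=0 -> V=0
t=4: input=0 -> V=0
t=5: input=2 -> V=10
t=6: input=0 -> V=7
t=7: input=0 -> V=4
t=8: input=2 -> V=12
t=9: input=4 -> V=0 FIRE
t=10: input=0 -> V=0
t=11: input=0 -> V=0

Answer: 0 2 9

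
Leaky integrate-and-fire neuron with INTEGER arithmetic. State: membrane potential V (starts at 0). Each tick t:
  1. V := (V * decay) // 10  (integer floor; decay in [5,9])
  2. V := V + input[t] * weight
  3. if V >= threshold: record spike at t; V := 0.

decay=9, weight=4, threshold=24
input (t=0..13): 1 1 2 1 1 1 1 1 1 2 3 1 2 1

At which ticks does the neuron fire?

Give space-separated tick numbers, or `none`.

Answer: 8 12

Derivation:
t=0: input=1 -> V=4
t=1: input=1 -> V=7
t=2: input=2 -> V=14
t=3: input=1 -> V=16
t=4: input=1 -> V=18
t=5: input=1 -> V=20
t=6: input=1 -> V=22
t=7: input=1 -> V=23
t=8: input=1 -> V=0 FIRE
t=9: input=2 -> V=8
t=10: input=3 -> V=19
t=11: input=1 -> V=21
t=12: input=2 -> V=0 FIRE
t=13: input=1 -> V=4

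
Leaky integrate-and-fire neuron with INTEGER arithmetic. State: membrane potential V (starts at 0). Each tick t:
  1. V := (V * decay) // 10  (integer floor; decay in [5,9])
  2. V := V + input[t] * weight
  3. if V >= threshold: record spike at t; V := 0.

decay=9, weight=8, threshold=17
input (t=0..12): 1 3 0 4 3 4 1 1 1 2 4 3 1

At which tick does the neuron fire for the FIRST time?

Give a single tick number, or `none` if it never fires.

Answer: 1

Derivation:
t=0: input=1 -> V=8
t=1: input=3 -> V=0 FIRE
t=2: input=0 -> V=0
t=3: input=4 -> V=0 FIRE
t=4: input=3 -> V=0 FIRE
t=5: input=4 -> V=0 FIRE
t=6: input=1 -> V=8
t=7: input=1 -> V=15
t=8: input=1 -> V=0 FIRE
t=9: input=2 -> V=16
t=10: input=4 -> V=0 FIRE
t=11: input=3 -> V=0 FIRE
t=12: input=1 -> V=8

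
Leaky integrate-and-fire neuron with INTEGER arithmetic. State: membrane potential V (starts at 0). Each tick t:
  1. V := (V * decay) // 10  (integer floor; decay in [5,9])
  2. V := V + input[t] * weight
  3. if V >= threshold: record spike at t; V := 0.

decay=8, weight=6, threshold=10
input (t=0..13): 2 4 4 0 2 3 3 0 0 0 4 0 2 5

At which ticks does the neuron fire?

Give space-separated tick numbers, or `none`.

Answer: 0 1 2 4 5 6 10 12 13

Derivation:
t=0: input=2 -> V=0 FIRE
t=1: input=4 -> V=0 FIRE
t=2: input=4 -> V=0 FIRE
t=3: input=0 -> V=0
t=4: input=2 -> V=0 FIRE
t=5: input=3 -> V=0 FIRE
t=6: input=3 -> V=0 FIRE
t=7: input=0 -> V=0
t=8: input=0 -> V=0
t=9: input=0 -> V=0
t=10: input=4 -> V=0 FIRE
t=11: input=0 -> V=0
t=12: input=2 -> V=0 FIRE
t=13: input=5 -> V=0 FIRE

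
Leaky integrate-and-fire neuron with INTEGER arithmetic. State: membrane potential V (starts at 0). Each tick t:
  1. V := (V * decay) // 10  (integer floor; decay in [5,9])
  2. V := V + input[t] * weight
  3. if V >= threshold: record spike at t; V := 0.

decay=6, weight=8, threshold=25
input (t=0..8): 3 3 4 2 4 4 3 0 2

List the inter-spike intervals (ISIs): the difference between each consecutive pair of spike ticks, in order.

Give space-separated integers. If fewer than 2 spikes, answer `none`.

t=0: input=3 -> V=24
t=1: input=3 -> V=0 FIRE
t=2: input=4 -> V=0 FIRE
t=3: input=2 -> V=16
t=4: input=4 -> V=0 FIRE
t=5: input=4 -> V=0 FIRE
t=6: input=3 -> V=24
t=7: input=0 -> V=14
t=8: input=2 -> V=24

Answer: 1 2 1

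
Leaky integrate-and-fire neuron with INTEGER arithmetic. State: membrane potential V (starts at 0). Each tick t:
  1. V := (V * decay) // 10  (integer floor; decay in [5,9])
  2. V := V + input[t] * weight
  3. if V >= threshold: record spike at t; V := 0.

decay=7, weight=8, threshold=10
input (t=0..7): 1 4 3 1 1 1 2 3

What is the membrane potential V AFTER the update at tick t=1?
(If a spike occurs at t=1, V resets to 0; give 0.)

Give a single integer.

t=0: input=1 -> V=8
t=1: input=4 -> V=0 FIRE
t=2: input=3 -> V=0 FIRE
t=3: input=1 -> V=8
t=4: input=1 -> V=0 FIRE
t=5: input=1 -> V=8
t=6: input=2 -> V=0 FIRE
t=7: input=3 -> V=0 FIRE

Answer: 0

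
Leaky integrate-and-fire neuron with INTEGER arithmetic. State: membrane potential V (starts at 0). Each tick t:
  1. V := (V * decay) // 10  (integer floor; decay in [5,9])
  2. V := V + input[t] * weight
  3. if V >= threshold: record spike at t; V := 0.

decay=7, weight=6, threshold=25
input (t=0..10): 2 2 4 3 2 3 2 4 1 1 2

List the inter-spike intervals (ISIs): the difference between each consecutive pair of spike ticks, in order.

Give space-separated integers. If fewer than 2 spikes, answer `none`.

Answer: 3 2

Derivation:
t=0: input=2 -> V=12
t=1: input=2 -> V=20
t=2: input=4 -> V=0 FIRE
t=3: input=3 -> V=18
t=4: input=2 -> V=24
t=5: input=3 -> V=0 FIRE
t=6: input=2 -> V=12
t=7: input=4 -> V=0 FIRE
t=8: input=1 -> V=6
t=9: input=1 -> V=10
t=10: input=2 -> V=19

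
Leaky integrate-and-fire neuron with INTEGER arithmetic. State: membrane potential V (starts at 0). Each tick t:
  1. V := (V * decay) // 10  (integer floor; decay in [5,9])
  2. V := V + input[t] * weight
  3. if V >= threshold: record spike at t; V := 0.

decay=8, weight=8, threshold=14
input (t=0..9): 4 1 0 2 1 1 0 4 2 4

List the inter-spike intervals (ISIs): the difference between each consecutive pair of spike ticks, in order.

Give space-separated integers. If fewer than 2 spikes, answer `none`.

Answer: 3 2 2 1 1

Derivation:
t=0: input=4 -> V=0 FIRE
t=1: input=1 -> V=8
t=2: input=0 -> V=6
t=3: input=2 -> V=0 FIRE
t=4: input=1 -> V=8
t=5: input=1 -> V=0 FIRE
t=6: input=0 -> V=0
t=7: input=4 -> V=0 FIRE
t=8: input=2 -> V=0 FIRE
t=9: input=4 -> V=0 FIRE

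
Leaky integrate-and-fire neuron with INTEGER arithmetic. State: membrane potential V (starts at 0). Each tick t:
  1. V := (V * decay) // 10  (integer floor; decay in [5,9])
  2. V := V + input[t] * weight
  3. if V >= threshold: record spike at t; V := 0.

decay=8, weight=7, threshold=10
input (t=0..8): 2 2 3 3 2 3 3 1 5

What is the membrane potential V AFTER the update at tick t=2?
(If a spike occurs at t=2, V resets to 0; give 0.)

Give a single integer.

Answer: 0

Derivation:
t=0: input=2 -> V=0 FIRE
t=1: input=2 -> V=0 FIRE
t=2: input=3 -> V=0 FIRE
t=3: input=3 -> V=0 FIRE
t=4: input=2 -> V=0 FIRE
t=5: input=3 -> V=0 FIRE
t=6: input=3 -> V=0 FIRE
t=7: input=1 -> V=7
t=8: input=5 -> V=0 FIRE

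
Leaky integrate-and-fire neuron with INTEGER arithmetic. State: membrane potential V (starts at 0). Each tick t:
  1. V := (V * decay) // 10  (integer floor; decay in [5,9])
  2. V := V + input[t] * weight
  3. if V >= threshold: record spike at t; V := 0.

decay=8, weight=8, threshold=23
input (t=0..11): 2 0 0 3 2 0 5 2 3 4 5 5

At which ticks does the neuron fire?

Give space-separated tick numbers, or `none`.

t=0: input=2 -> V=16
t=1: input=0 -> V=12
t=2: input=0 -> V=9
t=3: input=3 -> V=0 FIRE
t=4: input=2 -> V=16
t=5: input=0 -> V=12
t=6: input=5 -> V=0 FIRE
t=7: input=2 -> V=16
t=8: input=3 -> V=0 FIRE
t=9: input=4 -> V=0 FIRE
t=10: input=5 -> V=0 FIRE
t=11: input=5 -> V=0 FIRE

Answer: 3 6 8 9 10 11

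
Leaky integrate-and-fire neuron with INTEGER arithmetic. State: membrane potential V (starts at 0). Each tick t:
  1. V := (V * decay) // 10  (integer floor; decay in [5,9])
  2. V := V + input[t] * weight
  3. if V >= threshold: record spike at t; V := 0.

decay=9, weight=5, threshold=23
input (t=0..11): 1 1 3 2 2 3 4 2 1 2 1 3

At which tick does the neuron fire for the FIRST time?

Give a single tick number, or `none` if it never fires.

Answer: 2

Derivation:
t=0: input=1 -> V=5
t=1: input=1 -> V=9
t=2: input=3 -> V=0 FIRE
t=3: input=2 -> V=10
t=4: input=2 -> V=19
t=5: input=3 -> V=0 FIRE
t=6: input=4 -> V=20
t=7: input=2 -> V=0 FIRE
t=8: input=1 -> V=5
t=9: input=2 -> V=14
t=10: input=1 -> V=17
t=11: input=3 -> V=0 FIRE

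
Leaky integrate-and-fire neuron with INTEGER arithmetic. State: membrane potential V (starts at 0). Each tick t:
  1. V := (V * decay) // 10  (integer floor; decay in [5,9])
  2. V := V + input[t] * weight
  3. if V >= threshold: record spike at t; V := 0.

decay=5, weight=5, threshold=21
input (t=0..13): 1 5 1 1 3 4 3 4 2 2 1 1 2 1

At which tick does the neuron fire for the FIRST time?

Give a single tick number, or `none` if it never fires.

Answer: 1

Derivation:
t=0: input=1 -> V=5
t=1: input=5 -> V=0 FIRE
t=2: input=1 -> V=5
t=3: input=1 -> V=7
t=4: input=3 -> V=18
t=5: input=4 -> V=0 FIRE
t=6: input=3 -> V=15
t=7: input=4 -> V=0 FIRE
t=8: input=2 -> V=10
t=9: input=2 -> V=15
t=10: input=1 -> V=12
t=11: input=1 -> V=11
t=12: input=2 -> V=15
t=13: input=1 -> V=12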